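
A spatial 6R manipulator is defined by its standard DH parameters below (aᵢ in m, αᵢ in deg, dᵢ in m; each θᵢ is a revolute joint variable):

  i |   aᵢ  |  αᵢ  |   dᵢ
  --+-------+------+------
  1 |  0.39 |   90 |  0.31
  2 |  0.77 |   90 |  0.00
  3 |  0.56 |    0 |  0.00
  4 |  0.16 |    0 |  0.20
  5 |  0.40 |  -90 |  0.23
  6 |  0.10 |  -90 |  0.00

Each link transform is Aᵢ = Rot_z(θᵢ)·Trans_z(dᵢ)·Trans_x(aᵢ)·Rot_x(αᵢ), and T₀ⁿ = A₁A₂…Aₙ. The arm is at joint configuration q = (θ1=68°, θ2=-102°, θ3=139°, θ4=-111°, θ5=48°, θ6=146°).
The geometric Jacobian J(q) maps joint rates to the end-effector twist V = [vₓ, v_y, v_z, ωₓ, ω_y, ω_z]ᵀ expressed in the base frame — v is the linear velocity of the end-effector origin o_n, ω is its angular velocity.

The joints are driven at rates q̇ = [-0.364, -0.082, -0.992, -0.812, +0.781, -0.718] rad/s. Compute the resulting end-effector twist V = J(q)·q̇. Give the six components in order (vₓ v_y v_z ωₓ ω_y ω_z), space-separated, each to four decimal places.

o_n = [0.6606, -0.3677, -0.1652]
J₁: ẑ×o_n = [0.3677, 0.6606, -0.0000], ω = ẑ
J2: z=[0.9272, -0.3746, 0.0000] o=[0.1461, 0.3616, 0.3100] → [0.1780, 0.4406, -0.4834, 0.9272, -0.3746, 0.0000]
J3: z=[-0.3664, -0.9069, 0.2079] o=[0.0861, 0.2132, -0.4432] → [-0.1313, 0.2213, 0.7338, -0.3664, -0.9069, 0.2079]
J4: z=[-0.3664, -0.9069, 0.2079] o=[0.4597, 0.1570, -0.0298] → [0.2319, -0.0079, 0.3744, -0.3664, -0.9069, 0.2079]
J5: z=[-0.3664, -0.9069, 0.2079] o=[0.4450, -0.0797, -0.1264] → [0.0951, 0.0306, 0.3010, -0.3664, -0.9069, 0.2079]
J6: z=[0.2999, 0.0964, 0.9491] o=[0.7131, -0.4524, -0.1732] → [-0.0796, -0.0523, 0.0305, 0.2999, 0.0964, 0.9491]
V = J·q̇ = [-0.0750, -0.4283, -0.7791, 0.0835, 0.8893, -1.2581]

-0.0750 -0.4283 -0.7791 0.0835 0.8893 -1.2581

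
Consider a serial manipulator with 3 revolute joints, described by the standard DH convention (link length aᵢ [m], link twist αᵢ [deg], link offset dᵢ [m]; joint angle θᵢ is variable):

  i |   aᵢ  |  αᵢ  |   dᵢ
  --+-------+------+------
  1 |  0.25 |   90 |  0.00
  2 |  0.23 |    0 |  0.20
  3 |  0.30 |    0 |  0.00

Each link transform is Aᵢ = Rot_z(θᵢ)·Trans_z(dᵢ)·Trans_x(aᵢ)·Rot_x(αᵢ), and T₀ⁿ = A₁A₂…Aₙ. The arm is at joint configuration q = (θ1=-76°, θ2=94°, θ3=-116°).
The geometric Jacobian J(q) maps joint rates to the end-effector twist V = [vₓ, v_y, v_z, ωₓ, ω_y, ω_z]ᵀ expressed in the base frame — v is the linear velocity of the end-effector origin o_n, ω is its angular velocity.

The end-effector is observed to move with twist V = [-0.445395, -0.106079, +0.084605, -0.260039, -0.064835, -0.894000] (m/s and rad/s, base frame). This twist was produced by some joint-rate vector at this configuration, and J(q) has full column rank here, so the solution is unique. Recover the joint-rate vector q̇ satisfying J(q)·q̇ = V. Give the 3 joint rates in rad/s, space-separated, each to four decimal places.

-0.8940 -0.6270 0.8950

o_n = [-0.0702, -0.5453, 0.1171]
J₁: ẑ×o_n = [0.5453, -0.0702, 0.0000], ω = ẑ
J2: z=[-0.9703, -0.2419, 0.0000] o=[0.0605, -0.2426, 0.0000] → [-0.0283, 0.1136, 0.2621, -0.9703, -0.2419, 0.0000]
J3: z=[-0.9703, -0.2419, 0.0000] o=[-0.1375, -0.2754, 0.2294] → [0.0272, -0.1090, 0.2782, -0.9703, -0.2419, 0.0000]
q̇ = J⁺·V = [-0.8940, -0.6270, 0.8950]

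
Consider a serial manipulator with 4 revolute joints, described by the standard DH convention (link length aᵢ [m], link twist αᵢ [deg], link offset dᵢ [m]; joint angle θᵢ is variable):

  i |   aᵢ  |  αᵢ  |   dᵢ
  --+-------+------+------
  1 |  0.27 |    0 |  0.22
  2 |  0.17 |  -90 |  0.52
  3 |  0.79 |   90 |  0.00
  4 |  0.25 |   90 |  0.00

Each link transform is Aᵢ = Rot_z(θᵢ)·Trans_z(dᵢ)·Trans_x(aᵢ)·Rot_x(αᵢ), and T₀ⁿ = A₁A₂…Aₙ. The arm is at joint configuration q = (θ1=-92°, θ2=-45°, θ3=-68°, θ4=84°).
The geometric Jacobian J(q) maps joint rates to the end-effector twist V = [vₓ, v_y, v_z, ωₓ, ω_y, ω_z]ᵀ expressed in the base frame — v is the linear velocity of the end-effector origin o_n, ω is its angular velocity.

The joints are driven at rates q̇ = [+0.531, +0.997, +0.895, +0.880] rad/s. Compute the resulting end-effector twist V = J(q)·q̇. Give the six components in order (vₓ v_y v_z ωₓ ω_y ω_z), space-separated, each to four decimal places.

o_n = [-0.1878, -0.7761, 1.4967]
J₁: ẑ×o_n = [0.7761, -0.1878, 0.0000], ω = ẑ
J2: z=[0.0000, 0.0000, 1.0000] o=[-0.0094, -0.2698, 0.2200] → [0.5063, -0.1784, 0.0000, 0.0000, 0.0000, 1.0000]
J3: z=[0.6820, -0.7314, 0.0000] o=[-0.1338, -0.3858, 0.7400] → [-0.5534, -0.5161, -0.3057, 0.6820, -0.7314, 0.0000]
J4: z=[0.6781, 0.6323, 0.3746] o=[-0.3502, -0.5876, 1.4725] → [0.0859, 0.0444, -0.2305, 0.6781, 0.6323, 0.3746]
V = J·q̇ = [0.4972, -0.7003, -0.4765, 1.2071, -0.0981, 1.8577]

0.4972 -0.7003 -0.4765 1.2071 -0.0981 1.8577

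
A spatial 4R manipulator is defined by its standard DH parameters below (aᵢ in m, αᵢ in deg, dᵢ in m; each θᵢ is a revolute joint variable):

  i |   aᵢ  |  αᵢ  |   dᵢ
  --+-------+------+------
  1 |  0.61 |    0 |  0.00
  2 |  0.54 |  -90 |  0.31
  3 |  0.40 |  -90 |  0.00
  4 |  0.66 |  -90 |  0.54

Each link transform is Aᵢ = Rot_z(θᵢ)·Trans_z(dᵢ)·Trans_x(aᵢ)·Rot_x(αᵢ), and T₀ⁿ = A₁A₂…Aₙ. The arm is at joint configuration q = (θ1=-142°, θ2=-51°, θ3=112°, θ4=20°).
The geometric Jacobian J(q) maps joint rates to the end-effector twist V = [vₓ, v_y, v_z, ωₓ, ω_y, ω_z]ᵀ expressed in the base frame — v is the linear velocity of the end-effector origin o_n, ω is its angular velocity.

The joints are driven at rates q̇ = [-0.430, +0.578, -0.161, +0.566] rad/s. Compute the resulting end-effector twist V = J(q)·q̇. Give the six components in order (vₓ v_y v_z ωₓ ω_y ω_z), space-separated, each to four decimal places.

-0.2670 0.6434 -0.0237 0.5476 0.0388 0.3600

o_n = [-0.0958, -0.2327, -0.4336]
J₁: ẑ×o_n = [0.2327, -0.0958, 0.0000], ω = ẑ
J2: z=[0.0000, 0.0000, 1.0000] o=[-0.4807, -0.3756, 0.0000] → [-0.1428, 0.3848, 0.0000, 0.0000, 0.0000, 1.0000]
J3: z=[-0.2250, -0.9744, 0.0000] o=[-1.0068, -0.2541, 0.3100] → [0.7246, -0.1673, 0.8829, -0.2250, -0.9744, 0.0000]
J4: z=[0.9034, -0.2086, 0.3746] o=[-0.8608, -0.2878, -0.0609] → [0.0571, 0.6233, 0.2093, 0.9034, -0.2086, 0.3746]
V = J·q̇ = [-0.2670, 0.6434, -0.0237, 0.5476, 0.0388, 0.3600]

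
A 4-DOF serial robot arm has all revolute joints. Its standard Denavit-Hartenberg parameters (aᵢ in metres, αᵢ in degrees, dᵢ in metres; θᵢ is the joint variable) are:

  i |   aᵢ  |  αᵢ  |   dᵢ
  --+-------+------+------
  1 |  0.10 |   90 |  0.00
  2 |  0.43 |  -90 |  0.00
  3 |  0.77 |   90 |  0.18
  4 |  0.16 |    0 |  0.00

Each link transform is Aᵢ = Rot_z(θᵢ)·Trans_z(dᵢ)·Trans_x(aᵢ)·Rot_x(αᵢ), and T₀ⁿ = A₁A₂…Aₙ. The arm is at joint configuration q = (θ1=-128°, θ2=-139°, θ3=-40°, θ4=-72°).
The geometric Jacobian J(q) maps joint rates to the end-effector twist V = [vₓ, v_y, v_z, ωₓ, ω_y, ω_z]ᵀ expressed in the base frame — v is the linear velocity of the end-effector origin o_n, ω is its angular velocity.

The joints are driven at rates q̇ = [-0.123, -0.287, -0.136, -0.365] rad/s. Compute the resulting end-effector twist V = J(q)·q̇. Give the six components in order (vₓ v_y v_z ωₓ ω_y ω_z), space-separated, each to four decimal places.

0.1472 0.1333 0.3124 0.6104 -0.1390 -0.1743

o_n = [0.0036, 0.8601, -0.7149]
J₁: ẑ×o_n = [-0.8601, 0.0036, 0.0000], ω = ẑ
J2: z=[-0.7880, 0.6157, 0.0000] o=[-0.0616, -0.0788, 0.0000] → [-0.4402, -0.5634, -0.7800, -0.7880, 0.6157, 0.0000]
J3: z=[-0.4039, -0.5170, -0.7547] o=[0.1382, 0.1769, -0.2821] → [0.7394, -0.0732, -0.3456, -0.4039, -0.5170, -0.7547]
J4: z=[-0.9023, 0.0893, 0.4217] o=[-0.0504, 0.7394, -0.8049] → [-0.0429, 0.1040, -0.1138, -0.9023, 0.0893, 0.4217]
V = J·q̇ = [0.1472, 0.1333, 0.3124, 0.6104, -0.1390, -0.1743]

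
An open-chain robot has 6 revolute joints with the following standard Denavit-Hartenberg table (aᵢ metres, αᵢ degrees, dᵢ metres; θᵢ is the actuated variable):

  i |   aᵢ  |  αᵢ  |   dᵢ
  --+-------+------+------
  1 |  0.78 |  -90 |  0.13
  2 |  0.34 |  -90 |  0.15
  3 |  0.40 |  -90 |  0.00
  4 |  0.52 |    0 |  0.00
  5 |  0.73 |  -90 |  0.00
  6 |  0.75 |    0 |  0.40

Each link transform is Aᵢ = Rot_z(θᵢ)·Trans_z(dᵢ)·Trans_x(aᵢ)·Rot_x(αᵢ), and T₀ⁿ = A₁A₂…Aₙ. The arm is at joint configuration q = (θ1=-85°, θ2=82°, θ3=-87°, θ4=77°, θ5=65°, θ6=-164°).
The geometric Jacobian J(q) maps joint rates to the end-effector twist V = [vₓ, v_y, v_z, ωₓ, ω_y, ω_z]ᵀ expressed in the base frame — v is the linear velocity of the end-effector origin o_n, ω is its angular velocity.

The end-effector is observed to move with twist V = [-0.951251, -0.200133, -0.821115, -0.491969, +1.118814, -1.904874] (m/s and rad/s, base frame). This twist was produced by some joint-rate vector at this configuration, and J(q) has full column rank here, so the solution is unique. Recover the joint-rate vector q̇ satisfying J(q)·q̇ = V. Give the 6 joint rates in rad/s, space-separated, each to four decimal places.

o_n = [0.4926, -1.0140, -0.3974]
J₁: ẑ×o_n = [1.0140, 0.4926, -0.0000], ω = ẑ
J2: z=[0.9962, 0.0872, 0.0000] o=[0.0680, -0.7770, 0.1300] → [-0.0460, 0.5254, -0.2731, 0.9962, 0.0872, 0.0000]
J3: z=[-0.0863, 0.9865, -0.1392] o=[0.2215, -0.8111, -0.2067] → [-0.2163, -0.0542, -0.2499, -0.0863, 0.9865, -0.1392]
J4: z=[-0.0400, -0.1430, -0.9889] o=[0.6197, -0.7792, -0.2274] → [-0.2079, 0.1189, -0.0088, -0.0400, -0.1430, -0.9889]
J5: z=[-0.0400, -0.1430, -0.9889] o=[0.7799, -1.2697, -0.1630] → [0.2864, 0.2747, -0.0513, -0.0400, -0.1430, -0.9889]
J6: z=[-0.6809, 0.7283, -0.0778] o=[0.2460, -1.7589, -0.0706] → [-0.1800, -0.2417, -0.6868, -0.6809, 0.7283, -0.0778]
q̇ = J⁺·V = [-0.5070, 0.1900, 0.6780, 0.9890, 0.2630, 0.8410]

-0.5070 0.1900 0.6780 0.9890 0.2630 0.8410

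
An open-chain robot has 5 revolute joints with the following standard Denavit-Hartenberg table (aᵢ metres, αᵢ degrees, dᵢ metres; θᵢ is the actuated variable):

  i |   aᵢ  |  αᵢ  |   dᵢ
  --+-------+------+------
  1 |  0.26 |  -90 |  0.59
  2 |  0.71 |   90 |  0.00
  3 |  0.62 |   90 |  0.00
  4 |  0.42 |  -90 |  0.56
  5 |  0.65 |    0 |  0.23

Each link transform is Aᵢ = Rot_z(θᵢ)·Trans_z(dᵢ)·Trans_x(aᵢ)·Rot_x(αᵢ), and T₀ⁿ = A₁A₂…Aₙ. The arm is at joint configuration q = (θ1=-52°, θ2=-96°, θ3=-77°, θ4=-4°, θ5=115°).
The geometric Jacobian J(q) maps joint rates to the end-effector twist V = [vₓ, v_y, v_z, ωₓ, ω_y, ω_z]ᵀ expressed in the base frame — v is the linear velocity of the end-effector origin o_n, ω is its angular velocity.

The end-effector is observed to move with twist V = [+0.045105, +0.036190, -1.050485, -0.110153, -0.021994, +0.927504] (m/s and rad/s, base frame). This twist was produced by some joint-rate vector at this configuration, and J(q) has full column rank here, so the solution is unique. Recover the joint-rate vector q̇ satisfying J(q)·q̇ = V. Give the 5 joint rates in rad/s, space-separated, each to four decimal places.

0.0060 -0.2510 -0.9120 -0.9320 0.8680

o_n = [-0.6275, -0.4222, 1.4761]
J₁: ẑ×o_n = [0.4222, -0.6275, 0.0000], ω = ẑ
J2: z=[0.7880, 0.6157, 0.0000] o=[0.1601, -0.2049, 0.5900] → [0.5455, -0.6983, 0.3136, 0.7880, 0.6157, 0.0000]
J3: z=[-0.6123, 0.7837, -0.1045] o=[0.1144, -0.1464, 1.2961] → [0.1122, 0.1878, 0.7503, -0.6123, 0.7837, -0.1045]
J4: z=[-0.1146, -0.2188, -0.9690] o=[-0.3706, -0.5068, 1.4348] → [0.0730, 0.2537, -0.0659, -0.1146, -0.2188, -0.9690]
J5: z=[-0.6654, 0.7412, -0.0887] o=[-0.7446, -0.8959, 0.9890] → [0.4031, 0.3138, -0.4020, -0.6654, 0.7412, -0.0887]
q̇ = J⁺·V = [0.0060, -0.2510, -0.9120, -0.9320, 0.8680]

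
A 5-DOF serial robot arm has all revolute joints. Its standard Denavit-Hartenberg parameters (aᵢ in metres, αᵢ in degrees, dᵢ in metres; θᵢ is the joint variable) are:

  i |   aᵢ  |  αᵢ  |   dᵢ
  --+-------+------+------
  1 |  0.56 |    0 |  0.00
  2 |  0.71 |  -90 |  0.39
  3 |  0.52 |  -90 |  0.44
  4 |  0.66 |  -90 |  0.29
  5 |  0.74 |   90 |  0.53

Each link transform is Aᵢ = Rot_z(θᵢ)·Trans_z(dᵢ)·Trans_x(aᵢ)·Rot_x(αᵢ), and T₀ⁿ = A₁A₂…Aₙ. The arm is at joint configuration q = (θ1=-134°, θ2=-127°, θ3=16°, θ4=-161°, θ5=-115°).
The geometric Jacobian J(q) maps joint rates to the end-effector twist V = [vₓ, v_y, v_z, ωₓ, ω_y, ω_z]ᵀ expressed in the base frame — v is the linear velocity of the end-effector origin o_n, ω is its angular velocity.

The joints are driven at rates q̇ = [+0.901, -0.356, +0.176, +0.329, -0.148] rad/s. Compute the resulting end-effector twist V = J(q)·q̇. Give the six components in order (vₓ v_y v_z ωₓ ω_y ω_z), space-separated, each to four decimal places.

-0.0123 -0.8731 -0.0521 -0.0142 -0.1410 0.2420

o_n = [-1.5546, 0.2178, -0.6338]
J₁: ẑ×o_n = [-0.2178, -1.5546, 0.0000], ω = ẑ
J2: z=[0.0000, 0.0000, 1.0000] o=[-0.3890, -0.4028, 0.0000] → [-0.6206, -1.1656, 0.0000, 0.0000, 0.0000, 1.0000]
J3: z=[-0.9877, -0.1564, 0.0000] o=[-0.5001, 0.2984, 0.3900] → [0.1602, -1.0112, -0.0853, -0.9877, -0.1564, 0.0000]
J4: z=[0.0431, -0.2722, -0.9613] o=[-1.0129, 0.7233, 0.2467] → [-0.2462, 0.5588, -0.1693, 0.0431, -0.2722, -0.9613]
J5: z=[-0.9828, 0.1612, -0.0897] o=[-1.1187, 0.0183, 0.1399] → [-0.1068, -0.7214, -0.1258, -0.9828, 0.1612, -0.0897]
V = J·q̇ = [-0.0123, -0.8731, -0.0521, -0.0142, -0.1410, 0.2420]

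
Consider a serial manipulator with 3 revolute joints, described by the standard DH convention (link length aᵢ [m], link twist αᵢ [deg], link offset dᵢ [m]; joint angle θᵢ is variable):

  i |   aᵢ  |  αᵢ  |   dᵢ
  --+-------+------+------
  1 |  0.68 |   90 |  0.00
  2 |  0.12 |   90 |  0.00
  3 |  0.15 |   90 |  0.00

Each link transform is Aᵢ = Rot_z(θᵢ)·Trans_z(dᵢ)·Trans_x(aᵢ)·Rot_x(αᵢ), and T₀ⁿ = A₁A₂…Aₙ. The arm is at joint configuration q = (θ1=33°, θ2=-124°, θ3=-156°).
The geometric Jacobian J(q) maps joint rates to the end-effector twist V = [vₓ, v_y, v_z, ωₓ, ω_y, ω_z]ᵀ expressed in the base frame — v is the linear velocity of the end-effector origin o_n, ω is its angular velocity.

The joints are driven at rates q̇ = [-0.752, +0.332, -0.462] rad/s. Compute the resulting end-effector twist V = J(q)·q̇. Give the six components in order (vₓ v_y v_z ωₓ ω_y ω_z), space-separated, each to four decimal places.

0.3647 -0.4569 0.0265 0.5020 -0.0698 -1.0103

o_n = [0.5451, 0.4267, 0.0141]
J₁: ẑ×o_n = [-0.4267, 0.5451, 0.0000], ω = ẑ
J2: z=[0.5446, -0.8387, 0.0000] o=[0.5703, 0.3704, 0.0000] → [-0.0118, -0.0077, 0.0095, 0.5446, -0.8387, 0.0000]
J3: z=[-0.6953, -0.4515, 0.5592] o=[0.5140, 0.3338, -0.0995] → [-0.1032, 0.0963, -0.0506, -0.6953, -0.4515, 0.5592]
V = J·q̇ = [0.3647, -0.4569, 0.0265, 0.5020, -0.0698, -1.0103]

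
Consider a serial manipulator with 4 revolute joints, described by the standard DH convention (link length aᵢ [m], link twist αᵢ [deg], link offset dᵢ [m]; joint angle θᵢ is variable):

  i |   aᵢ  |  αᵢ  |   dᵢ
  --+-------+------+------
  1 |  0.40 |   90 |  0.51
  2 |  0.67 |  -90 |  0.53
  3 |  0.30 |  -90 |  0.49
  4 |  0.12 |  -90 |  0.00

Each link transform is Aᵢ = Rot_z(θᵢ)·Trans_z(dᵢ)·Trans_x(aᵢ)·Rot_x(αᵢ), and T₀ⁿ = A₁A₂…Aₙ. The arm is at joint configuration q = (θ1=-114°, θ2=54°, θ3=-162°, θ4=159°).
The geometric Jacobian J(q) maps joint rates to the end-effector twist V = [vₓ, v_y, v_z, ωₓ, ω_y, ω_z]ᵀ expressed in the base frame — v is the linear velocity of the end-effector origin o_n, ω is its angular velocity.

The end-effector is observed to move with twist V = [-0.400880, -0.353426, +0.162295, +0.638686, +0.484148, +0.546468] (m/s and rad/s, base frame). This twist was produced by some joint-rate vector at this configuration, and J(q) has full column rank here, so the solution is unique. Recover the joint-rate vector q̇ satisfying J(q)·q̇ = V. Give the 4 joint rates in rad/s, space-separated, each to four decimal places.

o_n = [-0.6703, -0.0596, 1.1702]
J₁: ẑ×o_n = [0.0596, -0.6703, 0.0000], ω = ẑ
J2: z=[-0.9135, 0.4067, 0.0000] o=[-0.1627, -0.3654, 0.5100] → [0.2685, 0.6031, -0.0729, -0.9135, 0.4067, 0.0000]
J3: z=[0.3291, 0.7391, 0.5878] o=[-0.8071, -0.5096, 1.0520] → [-0.1772, 0.0415, 0.0470, 0.3291, 0.7391, 0.5878]
J4: z=[-0.9427, 0.2209, 0.2500] o=[-0.6623, 0.0434, 1.1092] → [0.0392, 0.0554, 0.0989, -0.9427, 0.2209, 0.2500]
q̇ = J⁺·V = [-0.1630, -0.8830, 0.9850, 0.5220]

-0.1630 -0.8830 0.9850 0.5220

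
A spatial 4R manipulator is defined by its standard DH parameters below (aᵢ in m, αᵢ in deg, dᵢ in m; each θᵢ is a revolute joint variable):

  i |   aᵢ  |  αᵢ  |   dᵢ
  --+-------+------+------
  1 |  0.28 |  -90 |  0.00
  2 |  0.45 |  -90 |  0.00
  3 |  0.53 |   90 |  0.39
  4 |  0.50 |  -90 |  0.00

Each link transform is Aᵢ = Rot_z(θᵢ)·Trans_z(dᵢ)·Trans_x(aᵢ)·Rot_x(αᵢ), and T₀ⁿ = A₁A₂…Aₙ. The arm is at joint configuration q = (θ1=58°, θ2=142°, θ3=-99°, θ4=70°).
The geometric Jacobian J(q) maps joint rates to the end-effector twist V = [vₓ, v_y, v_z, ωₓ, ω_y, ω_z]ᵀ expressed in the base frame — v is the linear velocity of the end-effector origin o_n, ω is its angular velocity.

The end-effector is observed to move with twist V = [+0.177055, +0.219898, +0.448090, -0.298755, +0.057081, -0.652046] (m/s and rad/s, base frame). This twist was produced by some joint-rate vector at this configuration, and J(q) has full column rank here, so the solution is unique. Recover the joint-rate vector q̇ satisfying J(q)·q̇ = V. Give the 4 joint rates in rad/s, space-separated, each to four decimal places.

0.6800 0.1400 -0.9820 -0.9180

o_n = [-0.8614, -0.0720, 0.4680]
J₁: ẑ×o_n = [0.0720, -0.8614, 0.0000], ω = ẑ
J2: z=[-0.8480, 0.5299, 0.0000] o=[0.1484, 0.2375, 0.0000] → [0.2480, 0.3969, 0.7976, -0.8480, 0.5299, 0.0000]
J3: z=[-0.3263, -0.5221, 0.7880] o=[-0.0395, -0.0633, -0.2770] → [-0.3821, -0.4046, -0.4263, -0.3263, -0.5221, 0.7880]
J4: z=[0.5451, 0.5771, 0.6081] o=[-0.5761, 0.0659, 0.0813] → [0.3071, -0.3843, 0.0895, 0.5451, 0.5771, 0.6081]
q̇ = J⁺·V = [0.6800, 0.1400, -0.9820, -0.9180]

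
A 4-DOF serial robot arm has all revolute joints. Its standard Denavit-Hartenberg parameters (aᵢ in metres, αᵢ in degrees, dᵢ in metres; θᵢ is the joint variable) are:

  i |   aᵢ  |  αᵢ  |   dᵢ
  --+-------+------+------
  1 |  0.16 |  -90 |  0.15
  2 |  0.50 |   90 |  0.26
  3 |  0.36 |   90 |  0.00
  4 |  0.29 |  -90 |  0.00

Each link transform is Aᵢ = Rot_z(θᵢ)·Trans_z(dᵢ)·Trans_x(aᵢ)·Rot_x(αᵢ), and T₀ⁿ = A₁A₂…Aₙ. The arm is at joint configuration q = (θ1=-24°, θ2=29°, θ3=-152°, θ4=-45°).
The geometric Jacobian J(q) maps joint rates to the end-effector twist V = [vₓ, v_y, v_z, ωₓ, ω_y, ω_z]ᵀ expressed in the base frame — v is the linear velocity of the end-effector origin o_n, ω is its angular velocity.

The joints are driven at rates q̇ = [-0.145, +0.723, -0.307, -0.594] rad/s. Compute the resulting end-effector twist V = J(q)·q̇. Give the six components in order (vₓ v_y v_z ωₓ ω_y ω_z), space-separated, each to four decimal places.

-0.0707 0.2520 -0.0480 0.1676 0.1427 -0.5487

o_n = [0.0541, -0.0298, -0.0299]
J₁: ẑ×o_n = [0.0298, 0.0541, -0.0000], ω = ẑ
J2: z=[0.4067, 0.9135, 0.0000] o=[0.1462, -0.0651, 0.1500] → [-0.1643, 0.0732, 0.0985, 0.4067, 0.9135, 0.0000]
J3: z=[0.4429, -0.1972, 0.8746] o=[0.6514, -0.0054, -0.0924] → [0.0090, -0.5502, -0.1286, 0.4429, -0.1972, 0.8746]
J4: z=[-0.0160, 0.9736, 0.2276] o=[0.3287, -0.0467, 0.0617] → [-0.0930, -0.0640, 0.2671, -0.0160, 0.9736, 0.2276]
V = J·q̇ = [-0.0707, 0.2520, -0.0480, 0.1676, 0.1427, -0.5487]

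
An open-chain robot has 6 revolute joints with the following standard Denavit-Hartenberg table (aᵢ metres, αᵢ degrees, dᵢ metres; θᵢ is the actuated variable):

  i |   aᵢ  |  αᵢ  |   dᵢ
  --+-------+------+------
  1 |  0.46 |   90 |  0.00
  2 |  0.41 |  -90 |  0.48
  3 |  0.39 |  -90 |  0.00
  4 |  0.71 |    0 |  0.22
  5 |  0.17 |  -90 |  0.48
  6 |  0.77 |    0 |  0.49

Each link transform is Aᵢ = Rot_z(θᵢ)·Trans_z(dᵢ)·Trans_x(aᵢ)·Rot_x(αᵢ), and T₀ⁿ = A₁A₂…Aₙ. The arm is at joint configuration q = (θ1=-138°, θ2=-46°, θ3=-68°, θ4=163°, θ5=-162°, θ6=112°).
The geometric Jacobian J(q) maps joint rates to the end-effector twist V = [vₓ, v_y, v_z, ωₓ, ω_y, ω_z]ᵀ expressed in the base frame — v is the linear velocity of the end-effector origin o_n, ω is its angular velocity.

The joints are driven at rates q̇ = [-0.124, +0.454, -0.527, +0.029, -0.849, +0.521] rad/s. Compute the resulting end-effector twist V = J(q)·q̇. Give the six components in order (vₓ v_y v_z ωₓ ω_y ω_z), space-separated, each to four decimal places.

o_n = [-0.1612, -0.0112, -0.6566]
J₁: ẑ×o_n = [0.0112, -0.1612, 0.0000], ω = ẑ
J2: z=[-0.6691, 0.7431, 0.0000] o=[-0.3418, -0.3078, 0.0000] → [-0.4880, -0.4394, -0.3327, -0.6691, 0.7431, 0.0000]
J3: z=[-0.5346, -0.4813, 0.6947] o=[-0.8747, -0.1417, -0.2949] → [0.0835, 0.3022, 0.2737, -0.5346, -0.4813, 0.6947]
J4: z=[-0.2280, -0.7094, -0.6670] o=[-1.1921, 0.0591, -0.4000] → [0.1351, -0.7460, 0.7473, -0.2280, -0.7094, -0.6670]
J5: z=[-0.2280, -0.7094, -0.6670] o=[-0.5787, -0.3466, -0.5080] → [0.3291, -0.3123, 0.2197, -0.2280, -0.7094, -0.6670]
J6: z=[0.5487, 0.4723, -0.6898] o=[-0.8249, -0.5981, -0.8760] → [0.5085, -0.5782, 0.0086, 0.5487, 0.4723, -0.6898]
V = J·q̇ = [-0.2775, -0.3965, -0.4556, 0.4507, 1.4188, -0.3026]

-0.2775 -0.3965 -0.4556 0.4507 1.4188 -0.3026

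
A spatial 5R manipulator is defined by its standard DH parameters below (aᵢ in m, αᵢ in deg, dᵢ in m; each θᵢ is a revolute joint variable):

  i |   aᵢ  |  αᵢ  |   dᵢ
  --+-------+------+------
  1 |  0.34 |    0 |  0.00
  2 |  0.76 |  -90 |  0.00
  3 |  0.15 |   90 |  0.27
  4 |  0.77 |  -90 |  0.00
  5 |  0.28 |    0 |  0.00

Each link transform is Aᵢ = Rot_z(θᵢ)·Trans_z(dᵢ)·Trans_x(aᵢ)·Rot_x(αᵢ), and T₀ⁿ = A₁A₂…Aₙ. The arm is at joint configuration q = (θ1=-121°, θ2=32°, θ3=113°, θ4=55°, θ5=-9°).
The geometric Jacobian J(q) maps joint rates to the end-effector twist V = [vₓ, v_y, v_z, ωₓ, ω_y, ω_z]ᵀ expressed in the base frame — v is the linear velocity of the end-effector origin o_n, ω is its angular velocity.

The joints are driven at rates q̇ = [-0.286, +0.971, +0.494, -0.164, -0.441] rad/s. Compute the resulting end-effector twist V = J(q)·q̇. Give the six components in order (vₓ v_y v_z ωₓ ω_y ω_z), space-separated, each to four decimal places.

0.1312 1.1141 -0.0420 0.2359 0.2963 0.4166

o_n = [0.9609, -0.7788, -0.7077]
J₁: ẑ×o_n = [0.7788, 0.9609, -0.0000], ω = ẑ
J2: z=[0.0000, 0.0000, 1.0000] o=[-0.1751, -0.2914, 0.0000] → [0.4874, 1.1360, -0.0000, 0.0000, 0.0000, 1.0000]
J3: z=[0.9998, 0.0175, 0.0000] o=[-0.1618, -1.0513, 0.0000] → [-0.0124, 0.7076, 0.2528, 0.9998, 0.0175, 0.0000]
J4: z=[0.0161, -0.9204, -0.3907] o=[0.1071, -0.9880, -0.1381] → [0.6060, -0.3244, 0.7891, 0.0161, -0.9204, -0.3907]
J5: z=[0.5791, -0.3100, 0.7540] o=[0.7347, -0.8045, -0.5446] → [0.0313, 0.2650, 0.0849, 0.5791, -0.3100, 0.7540]
V = J·q̇ = [0.1312, 1.1141, -0.0420, 0.2359, 0.2963, 0.4166]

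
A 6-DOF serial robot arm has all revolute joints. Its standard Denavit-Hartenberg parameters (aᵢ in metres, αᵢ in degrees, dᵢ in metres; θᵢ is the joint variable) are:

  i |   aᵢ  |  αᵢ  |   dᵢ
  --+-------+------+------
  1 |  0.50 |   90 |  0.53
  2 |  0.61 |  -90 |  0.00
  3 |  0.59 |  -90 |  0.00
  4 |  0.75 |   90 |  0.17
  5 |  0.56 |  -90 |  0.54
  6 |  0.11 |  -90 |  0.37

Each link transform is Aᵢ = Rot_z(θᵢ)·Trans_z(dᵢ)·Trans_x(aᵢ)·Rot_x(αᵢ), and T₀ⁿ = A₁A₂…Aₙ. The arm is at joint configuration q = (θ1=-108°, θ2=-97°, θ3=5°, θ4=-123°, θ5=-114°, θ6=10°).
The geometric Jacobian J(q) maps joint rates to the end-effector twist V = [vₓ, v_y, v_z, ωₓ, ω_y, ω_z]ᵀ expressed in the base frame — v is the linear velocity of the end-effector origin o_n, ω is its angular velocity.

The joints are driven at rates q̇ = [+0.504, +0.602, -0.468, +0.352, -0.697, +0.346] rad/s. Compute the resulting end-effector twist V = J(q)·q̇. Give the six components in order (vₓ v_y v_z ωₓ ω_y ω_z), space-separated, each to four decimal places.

o_n = [-0.8476, -0.6211, 0.1127]
J₁: ẑ×o_n = [0.6211, -0.8476, 0.0000], ω = ẑ
J2: z=[-0.9511, 0.3090, 0.0000] o=[-0.1545, -0.4755, 0.5300] → [-0.1290, -0.3969, 0.3526, -0.9511, 0.3090, 0.0000]
J3: z=[-0.3067, -0.9440, -0.1219] o=[-0.1315, -0.4048, -0.0755] → [-0.2039, 0.1450, -0.6096, -0.3067, -0.9440, -0.1219]
J4: z=[0.9442, -0.3179, 0.0865] o=[-0.0605, -0.3526, -0.6588] → [-0.2221, -0.7965, -0.5037, 0.9442, -0.3179, 0.0865]
J5: z=[0.0661, 0.4399, 0.8956] o=[-0.1421, -1.0366, -0.3169] → [-0.1832, -0.6602, 0.3378, 0.0661, 0.4399, 0.8956]
J6: z=[-0.6789, -0.6380, 0.3634] o=[-0.5159, -0.4451, 0.0231] → [0.0068, -0.0597, -0.0921, -0.6789, -0.6380, 0.3634]
V = J·q̇ = [0.3827, -0.5748, 0.0529, -0.3776, -0.0114, 0.0930]

0.3827 -0.5748 0.0529 -0.3776 -0.0114 0.0930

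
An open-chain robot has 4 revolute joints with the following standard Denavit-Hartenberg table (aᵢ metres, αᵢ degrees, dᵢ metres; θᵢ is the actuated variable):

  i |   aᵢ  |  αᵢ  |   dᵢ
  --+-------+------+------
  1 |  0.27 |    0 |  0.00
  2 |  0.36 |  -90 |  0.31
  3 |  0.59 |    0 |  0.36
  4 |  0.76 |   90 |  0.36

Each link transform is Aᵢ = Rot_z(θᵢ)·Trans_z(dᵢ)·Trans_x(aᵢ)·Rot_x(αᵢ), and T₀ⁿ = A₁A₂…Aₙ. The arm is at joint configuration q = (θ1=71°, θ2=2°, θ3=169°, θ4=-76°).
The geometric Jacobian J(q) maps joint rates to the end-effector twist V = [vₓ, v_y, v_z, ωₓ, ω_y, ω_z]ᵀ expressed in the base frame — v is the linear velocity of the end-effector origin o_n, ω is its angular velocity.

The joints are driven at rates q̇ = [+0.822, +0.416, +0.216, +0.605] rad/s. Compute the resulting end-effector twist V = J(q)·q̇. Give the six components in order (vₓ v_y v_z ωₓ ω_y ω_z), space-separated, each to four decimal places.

o_n = [-0.6763, 0.2182, -0.5615]
J₁: ẑ×o_n = [-0.2182, -0.6763, 0.0000], ω = ẑ
J2: z=[0.0000, 0.0000, 1.0000] o=[0.0879, 0.2553, 0.0000] → [0.0371, -0.7642, 0.0000, 0.0000, 0.0000, 1.0000]
J3: z=[-0.9563, 0.2924, 0.0000] o=[0.1932, 0.5996, 0.3100] → [-0.2548, -0.8335, 0.6189, -0.9563, 0.2924, 0.0000]
J4: z=[-0.9563, 0.2924, 0.0000] o=[-0.3204, 0.1510, 0.1974] → [-0.2219, -0.7258, 0.0398, -0.9563, 0.2924, 0.0000]
V = J·q̇ = [-0.3532, -1.4930, 0.1578, -0.7851, 0.2400, 1.2380]

-0.3532 -1.4930 0.1578 -0.7851 0.2400 1.2380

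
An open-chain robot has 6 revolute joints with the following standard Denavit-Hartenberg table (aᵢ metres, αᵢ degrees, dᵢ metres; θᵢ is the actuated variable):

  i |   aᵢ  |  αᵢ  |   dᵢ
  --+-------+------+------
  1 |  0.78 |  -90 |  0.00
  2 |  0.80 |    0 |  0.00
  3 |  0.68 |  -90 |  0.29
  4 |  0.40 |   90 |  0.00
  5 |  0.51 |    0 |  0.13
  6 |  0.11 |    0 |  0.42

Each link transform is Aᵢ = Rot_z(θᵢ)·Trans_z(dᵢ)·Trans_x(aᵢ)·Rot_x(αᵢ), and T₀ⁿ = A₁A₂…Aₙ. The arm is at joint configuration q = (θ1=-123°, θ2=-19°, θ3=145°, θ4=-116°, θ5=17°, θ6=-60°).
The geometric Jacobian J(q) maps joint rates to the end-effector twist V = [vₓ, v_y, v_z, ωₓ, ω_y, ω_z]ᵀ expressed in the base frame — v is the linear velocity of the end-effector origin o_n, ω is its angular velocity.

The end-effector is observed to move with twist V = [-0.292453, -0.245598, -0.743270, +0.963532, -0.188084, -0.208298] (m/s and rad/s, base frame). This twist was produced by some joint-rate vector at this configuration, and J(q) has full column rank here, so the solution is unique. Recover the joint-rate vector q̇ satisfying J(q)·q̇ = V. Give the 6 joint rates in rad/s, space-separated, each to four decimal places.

-0.2050 0.7550 0.0490 0.2950 0.2590 -0.5020

o_n = [-0.1098, -1.8565, 0.4972]
J₁: ẑ×o_n = [1.8565, -0.1098, 0.0000], ω = ẑ
J2: z=[0.8387, -0.5446, 0.0000] o=[-0.4248, -0.6542, 0.0000] → [-0.2708, -0.4170, -0.8368, 0.8387, -0.5446, 0.0000]
J3: z=[0.8387, -0.5446, 0.0000] o=[-0.8368, -1.2885, 0.2605] → [-0.1289, -0.1985, -0.0804, 0.8387, -0.5446, 0.0000]
J4: z=[0.4406, 0.6785, 0.5878] o=[-0.3759, -1.1113, -0.2897] → [0.9719, -0.1903, -0.5089, 0.4406, 0.6785, 0.5878]
J5: z=[-0.6554, -0.2043, 0.7271] o=[-0.1305, -1.3935, -0.1478] → [0.2049, 0.4378, 0.3077, -0.6554, -0.2043, 0.7271]
J6: z=[-0.6554, -0.2043, 0.7271] o=[0.1492, -1.6631, 0.2073] → [0.0815, 0.0016, 0.0739, -0.6554, -0.2043, 0.7271]
q̇ = J⁺·V = [-0.2050, 0.7550, 0.0490, 0.2950, 0.2590, -0.5020]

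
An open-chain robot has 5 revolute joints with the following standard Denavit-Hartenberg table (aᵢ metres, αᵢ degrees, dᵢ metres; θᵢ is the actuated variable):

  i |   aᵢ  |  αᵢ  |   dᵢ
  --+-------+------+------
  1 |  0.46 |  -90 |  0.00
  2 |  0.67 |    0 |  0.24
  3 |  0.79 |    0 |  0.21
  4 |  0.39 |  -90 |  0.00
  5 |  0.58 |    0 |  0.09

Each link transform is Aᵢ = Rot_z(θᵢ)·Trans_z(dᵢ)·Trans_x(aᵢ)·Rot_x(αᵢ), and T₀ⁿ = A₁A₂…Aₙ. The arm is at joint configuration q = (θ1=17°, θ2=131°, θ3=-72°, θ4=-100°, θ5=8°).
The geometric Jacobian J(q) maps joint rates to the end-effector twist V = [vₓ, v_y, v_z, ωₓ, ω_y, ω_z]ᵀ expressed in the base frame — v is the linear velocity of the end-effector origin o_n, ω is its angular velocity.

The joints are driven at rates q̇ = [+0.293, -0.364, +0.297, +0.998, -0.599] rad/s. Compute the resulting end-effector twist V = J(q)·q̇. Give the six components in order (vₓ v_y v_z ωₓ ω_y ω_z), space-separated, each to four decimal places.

0.4490 0.8691 -0.8336 -0.6480 0.7754 0.7451

o_n = [1.0532, 0.7081, -0.6181]
J₁: ẑ×o_n = [-0.7081, 1.0532, 0.0000], ω = ẑ
J2: z=[-0.2924, 0.9563, 0.0000] o=[0.4399, 0.1345, 0.0000] → [-0.5911, -0.1807, -0.7542, -0.2924, 0.9563, 0.0000]
J3: z=[-0.2924, 0.9563, 0.0000] o=[-0.0506, 0.2355, -0.5057] → [-0.1075, -0.0329, -1.1937, -0.2924, 0.9563, 0.0000]
J4: z=[-0.2924, 0.9563, 0.0000] o=[0.2771, 0.5553, -1.1828] → [0.5401, 0.1651, -0.7869, -0.2924, 0.9563, 0.0000]
J5: z=[0.6274, 0.1918, -0.7547] o=[0.5586, 0.6413, -0.9270] → [0.1097, -0.5671, -0.0530, 0.6274, 0.1918, -0.7547]
V = J·q̇ = [0.4490, 0.8691, -0.8336, -0.6480, 0.7754, 0.7451]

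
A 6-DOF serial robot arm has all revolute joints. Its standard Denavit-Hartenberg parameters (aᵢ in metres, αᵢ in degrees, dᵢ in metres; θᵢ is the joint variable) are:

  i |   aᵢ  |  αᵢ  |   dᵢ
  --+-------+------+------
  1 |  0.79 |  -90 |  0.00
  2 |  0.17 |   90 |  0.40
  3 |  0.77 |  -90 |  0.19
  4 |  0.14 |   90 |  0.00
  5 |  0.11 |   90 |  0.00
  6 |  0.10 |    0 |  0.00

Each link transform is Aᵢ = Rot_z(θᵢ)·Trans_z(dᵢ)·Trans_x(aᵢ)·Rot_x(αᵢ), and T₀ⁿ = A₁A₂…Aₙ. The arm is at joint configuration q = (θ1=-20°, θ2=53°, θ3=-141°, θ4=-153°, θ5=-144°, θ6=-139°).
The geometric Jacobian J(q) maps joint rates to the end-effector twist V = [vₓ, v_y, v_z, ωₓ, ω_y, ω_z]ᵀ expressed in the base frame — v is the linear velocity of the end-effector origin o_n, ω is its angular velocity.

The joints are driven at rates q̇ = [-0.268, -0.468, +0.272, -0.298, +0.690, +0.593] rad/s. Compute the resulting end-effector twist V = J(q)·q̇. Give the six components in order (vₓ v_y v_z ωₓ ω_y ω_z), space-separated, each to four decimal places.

-0.2784 -0.2543 -0.0594 -0.5179 -0.4580 -0.6625

o_n = [0.7398, -0.2956, 0.4890]
J₁: ẑ×o_n = [0.2956, 0.7398, -0.0000], ω = ẑ
J2: z=[0.3420, 0.9397, 0.0000] o=[0.7424, -0.2702, 0.0000] → [0.4595, -0.1672, -0.0063, 0.3420, 0.9397, 0.0000]
J3: z=[0.7505, -0.2731, 0.6018] o=[0.9753, 0.0707, -0.1358] → [0.0498, -0.6106, -0.3392, 0.7505, -0.2731, 0.6018]
J4: z=[0.0901, -0.8598, -0.5026] o=[0.6137, -0.3134, 0.4565] → [-0.0190, -0.0663, 0.1100, 0.0901, -0.8598, -0.5026]
J5: z=[-0.3714, 0.4392, -0.8180] o=[0.7431, -0.2769, 0.4173] → [0.0162, 0.0293, 0.0084, -0.3714, 0.4392, -0.8180]
J6: z=[-0.4703, -0.8486, -0.2422] o=[0.6551, -0.2445, 0.4747] → [-0.0245, -0.0138, 0.0960, -0.4703, -0.8486, -0.2422]
V = J·q̇ = [-0.2784, -0.2543, -0.0594, -0.5179, -0.4580, -0.6625]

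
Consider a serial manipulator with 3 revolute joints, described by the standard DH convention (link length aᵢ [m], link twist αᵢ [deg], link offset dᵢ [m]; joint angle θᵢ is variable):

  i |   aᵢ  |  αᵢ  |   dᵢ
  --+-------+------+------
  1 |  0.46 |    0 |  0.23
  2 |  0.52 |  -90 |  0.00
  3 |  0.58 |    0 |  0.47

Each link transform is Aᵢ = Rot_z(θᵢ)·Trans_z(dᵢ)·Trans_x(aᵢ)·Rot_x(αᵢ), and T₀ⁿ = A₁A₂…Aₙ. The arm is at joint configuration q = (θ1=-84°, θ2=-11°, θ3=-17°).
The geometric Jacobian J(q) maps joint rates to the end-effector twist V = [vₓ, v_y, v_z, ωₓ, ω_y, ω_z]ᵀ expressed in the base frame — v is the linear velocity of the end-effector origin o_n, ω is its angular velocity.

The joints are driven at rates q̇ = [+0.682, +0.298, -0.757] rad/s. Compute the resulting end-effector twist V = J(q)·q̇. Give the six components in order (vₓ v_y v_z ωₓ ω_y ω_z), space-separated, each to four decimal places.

o_n = [0.4226, -1.5690, 0.3996]
J₁: ẑ×o_n = [1.5690, 0.4226, -0.0000], ω = ẑ
J2: z=[0.0000, 0.0000, 1.0000] o=[0.0481, -0.4575, 0.2300] → [1.1115, 0.3745, -0.0000, 0.0000, 0.0000, 1.0000]
J3: z=[0.9962, -0.0872, 0.0000] o=[0.0028, -0.9755, 0.2300] → [-0.0148, -0.1689, -0.5547, 0.9962, -0.0872, 0.0000]
V = J·q̇ = [1.4125, 0.5277, 0.4199, -0.7541, 0.0660, 0.9800]

1.4125 0.5277 0.4199 -0.7541 0.0660 0.9800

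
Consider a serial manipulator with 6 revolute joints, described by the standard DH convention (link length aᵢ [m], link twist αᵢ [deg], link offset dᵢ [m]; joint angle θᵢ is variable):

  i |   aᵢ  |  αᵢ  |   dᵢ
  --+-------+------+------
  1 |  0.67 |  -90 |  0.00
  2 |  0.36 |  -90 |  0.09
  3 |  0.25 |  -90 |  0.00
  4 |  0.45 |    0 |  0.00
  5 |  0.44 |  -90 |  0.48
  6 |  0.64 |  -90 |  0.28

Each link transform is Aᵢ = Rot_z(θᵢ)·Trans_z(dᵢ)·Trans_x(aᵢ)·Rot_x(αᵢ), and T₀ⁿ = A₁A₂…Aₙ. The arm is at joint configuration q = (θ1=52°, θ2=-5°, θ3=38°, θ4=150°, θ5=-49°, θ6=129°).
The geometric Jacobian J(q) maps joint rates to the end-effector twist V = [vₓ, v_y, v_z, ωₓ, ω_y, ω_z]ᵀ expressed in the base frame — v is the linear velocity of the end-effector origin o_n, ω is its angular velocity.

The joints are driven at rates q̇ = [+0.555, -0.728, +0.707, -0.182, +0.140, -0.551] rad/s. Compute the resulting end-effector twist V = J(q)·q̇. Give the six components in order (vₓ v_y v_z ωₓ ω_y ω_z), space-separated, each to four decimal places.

o_n = [0.1386, 0.7675, 0.2107]
J₁: ẑ×o_n = [-0.7675, 0.1386, 0.0000], ω = ẑ
J2: z=[-0.7880, 0.6157, 0.0000] o=[0.4125, 0.5280, 0.0000] → [0.1297, 0.1660, -0.0201, -0.7880, 0.6157, 0.0000]
J3: z=[0.0537, 0.0687, -0.9962] o=[0.5624, 0.8660, 0.0314] → [-0.0858, 0.4125, 0.0238, 0.0537, 0.0687, -0.9962]
J4: z=[0.2434, -0.9684, -0.0537] o=[0.8045, 0.9259, 0.0485] → [-0.1655, -0.0037, -0.6834, 0.2434, -0.9684, -0.0537]
J5: z=[0.2434, -0.9684, -0.0537] o=[0.4150, 0.8171, 0.2459] → [0.0315, 0.0234, -0.2797, 0.2434, -0.9684, -0.0537]
J6: z=[-0.9404, -0.2221, -0.2575] o=[0.4273, 0.3024, 0.6447] → [0.2161, -0.3338, -0.5015, -0.9404, -0.2221, -0.2575]
V = J·q̇ = [-0.6656, 0.4356, 0.3930, 1.1196, -0.2366, -0.0052]

-0.6656 0.4356 0.3930 1.1196 -0.2366 -0.0052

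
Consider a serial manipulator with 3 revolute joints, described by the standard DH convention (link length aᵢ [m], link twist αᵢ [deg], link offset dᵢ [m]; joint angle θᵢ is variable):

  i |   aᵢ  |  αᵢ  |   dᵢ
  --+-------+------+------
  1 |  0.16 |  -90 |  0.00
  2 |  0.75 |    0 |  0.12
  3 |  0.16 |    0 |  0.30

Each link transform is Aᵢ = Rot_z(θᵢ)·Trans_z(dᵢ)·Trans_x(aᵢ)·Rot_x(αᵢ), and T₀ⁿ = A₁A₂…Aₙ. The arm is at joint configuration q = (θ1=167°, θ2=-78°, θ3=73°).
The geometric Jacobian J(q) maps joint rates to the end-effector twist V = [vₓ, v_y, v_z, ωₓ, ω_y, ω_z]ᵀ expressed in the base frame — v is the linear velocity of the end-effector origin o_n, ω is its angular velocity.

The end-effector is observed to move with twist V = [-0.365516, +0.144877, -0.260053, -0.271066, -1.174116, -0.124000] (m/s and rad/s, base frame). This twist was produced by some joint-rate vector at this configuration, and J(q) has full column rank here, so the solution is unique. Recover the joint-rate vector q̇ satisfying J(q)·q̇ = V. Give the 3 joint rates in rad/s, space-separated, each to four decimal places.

o_n = [-0.5576, -0.3023, 0.7476]
J₁: ẑ×o_n = [0.3023, -0.5576, 0.0000], ω = ẑ
J2: z=[-0.2250, -0.9744, 0.0000] o=[-0.1559, 0.0360, 0.0000] → [-0.7284, 0.1682, -0.3153, -0.2250, -0.9744, 0.0000]
J3: z=[-0.2250, -0.9744, 0.0000] o=[-0.3348, -0.0459, 0.7336] → [-0.0136, 0.0031, -0.1594, -0.2250, -0.9744, 0.0000]
q̇ = J⁺·V = [-0.1240, 0.4360, 0.7690]

-0.1240 0.4360 0.7690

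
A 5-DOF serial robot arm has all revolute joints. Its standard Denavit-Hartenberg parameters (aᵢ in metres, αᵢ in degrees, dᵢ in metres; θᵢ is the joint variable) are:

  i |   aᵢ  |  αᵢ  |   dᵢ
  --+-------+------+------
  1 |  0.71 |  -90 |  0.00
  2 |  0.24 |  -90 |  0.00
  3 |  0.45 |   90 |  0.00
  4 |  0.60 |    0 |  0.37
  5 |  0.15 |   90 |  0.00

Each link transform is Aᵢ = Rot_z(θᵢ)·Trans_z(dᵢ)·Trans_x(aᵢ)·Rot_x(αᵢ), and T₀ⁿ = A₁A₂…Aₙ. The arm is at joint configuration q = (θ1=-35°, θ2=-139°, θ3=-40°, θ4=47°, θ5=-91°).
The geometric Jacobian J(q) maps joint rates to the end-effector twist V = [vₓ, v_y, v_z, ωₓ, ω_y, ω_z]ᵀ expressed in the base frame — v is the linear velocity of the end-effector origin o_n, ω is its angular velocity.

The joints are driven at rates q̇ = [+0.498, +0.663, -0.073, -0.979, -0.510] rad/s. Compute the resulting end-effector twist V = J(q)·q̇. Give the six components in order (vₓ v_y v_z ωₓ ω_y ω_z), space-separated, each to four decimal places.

-0.1305 0.5758 -0.1028 -0.9049 0.0505 1.0708

o_n = [0.8212, 0.5299, 0.7400]
J₁: ẑ×o_n = [-0.5299, 0.8212, 0.0000], ω = ẑ
J2: z=[0.5736, 0.8192, 0.0000] o=[0.5816, -0.4072, 0.0000] → [0.6062, -0.4244, 0.3412, 0.5736, 0.8192, 0.0000]
J3: z=[0.5374, -0.3763, 0.7547] o=[0.4332, -0.3033, 0.1575] → [-0.8481, -0.0202, 0.5938, 0.5374, -0.3763, 0.7547]
J4: z=[0.8368, 0.3493, -0.4217] o=[0.3860, 0.0828, 0.3836] → [0.3130, -0.4817, 0.2221, 0.8368, 0.3493, -0.4217]
J5: z=[0.8368, 0.3493, -0.4217] o=[0.8885, 0.3981, 0.7644] → [0.0471, 0.0488, 0.1338, 0.8368, 0.3493, -0.4217]
V = J·q̇ = [-0.1305, 0.5758, -0.1028, -0.9049, 0.0505, 1.0708]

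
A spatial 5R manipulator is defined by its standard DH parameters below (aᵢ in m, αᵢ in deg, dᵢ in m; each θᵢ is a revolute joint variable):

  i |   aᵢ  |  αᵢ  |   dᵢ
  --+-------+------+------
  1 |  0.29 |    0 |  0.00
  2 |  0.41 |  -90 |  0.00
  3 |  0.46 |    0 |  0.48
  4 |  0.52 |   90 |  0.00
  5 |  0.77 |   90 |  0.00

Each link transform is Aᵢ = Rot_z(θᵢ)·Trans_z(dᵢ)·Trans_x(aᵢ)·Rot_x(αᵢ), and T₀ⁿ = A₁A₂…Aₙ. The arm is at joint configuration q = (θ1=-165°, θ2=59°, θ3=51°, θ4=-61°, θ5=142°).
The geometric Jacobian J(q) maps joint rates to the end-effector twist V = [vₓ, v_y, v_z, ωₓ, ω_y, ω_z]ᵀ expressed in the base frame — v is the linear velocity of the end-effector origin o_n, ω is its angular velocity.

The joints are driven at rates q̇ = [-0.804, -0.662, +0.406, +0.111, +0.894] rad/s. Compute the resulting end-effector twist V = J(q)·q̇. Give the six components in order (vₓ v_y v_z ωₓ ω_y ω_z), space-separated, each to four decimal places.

o_n = [0.4677, -0.9283, -0.3726]
J₁: ẑ×o_n = [0.9283, 0.4677, -0.0000], ω = ẑ
J2: z=[0.0000, 0.0000, 1.0000] o=[-0.2801, -0.0751, 0.0000] → [0.8532, 0.7478, -0.0000, 0.0000, 0.0000, 1.0000]
J3: z=[0.9613, -0.2756, 0.0000] o=[-0.3931, -0.4692, 0.0000] → [0.1027, 0.3581, -0.2040, 0.9613, -0.2756, 0.0000]
J4: z=[0.9613, -0.2756, 0.0000] o=[-0.0115, -0.8798, -0.3575] → [0.0042, 0.0145, 0.0855, 0.9613, -0.2756, 0.0000]
J5: z=[0.0479, 0.1669, 0.9848] o=[-0.1527, -1.3720, -0.2672] → [-0.4546, 0.6160, -0.0823, 0.0479, 0.1669, 0.9848]
V = J·q̇ = [-1.6754, -0.1734, -0.1469, 0.5398, 0.0067, -0.5856]

-1.6754 -0.1734 -0.1469 0.5398 0.0067 -0.5856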